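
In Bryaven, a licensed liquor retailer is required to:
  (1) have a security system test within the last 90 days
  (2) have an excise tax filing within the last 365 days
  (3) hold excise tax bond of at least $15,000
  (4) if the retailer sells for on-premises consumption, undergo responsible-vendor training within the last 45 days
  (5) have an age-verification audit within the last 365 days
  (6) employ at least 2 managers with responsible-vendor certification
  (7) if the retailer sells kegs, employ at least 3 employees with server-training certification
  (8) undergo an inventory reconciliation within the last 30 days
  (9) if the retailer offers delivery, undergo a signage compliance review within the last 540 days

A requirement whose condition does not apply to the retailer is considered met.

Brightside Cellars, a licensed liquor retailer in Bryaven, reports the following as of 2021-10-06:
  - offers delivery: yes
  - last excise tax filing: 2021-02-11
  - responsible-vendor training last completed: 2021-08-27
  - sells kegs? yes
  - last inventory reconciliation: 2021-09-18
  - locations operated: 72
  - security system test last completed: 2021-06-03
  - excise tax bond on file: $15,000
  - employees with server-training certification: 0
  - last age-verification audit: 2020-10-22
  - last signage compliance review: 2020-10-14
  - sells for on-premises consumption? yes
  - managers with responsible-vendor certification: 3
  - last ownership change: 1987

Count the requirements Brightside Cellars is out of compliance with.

2

1. security system test 125 days ago vs limit 90 → not met
2. excise tax filing 237 days ago vs limit 365 → met
3. excise tax bond $15,000 ≥ $15,000 → met
4. condition 'sells for on-premises consumption' holds; responsible-vendor training 40 days ago vs limit 45 → met
5. age-verification audit 349 days ago vs limit 365 → met
6. managers with responsible-vendor certification 3 ≥ 2 → met
7. condition 'sells kegs' holds; employees with server-training certification 0 < 3 → not met
8. inventory reconciliation 18 days ago vs limit 30 → met
9. condition 'offers delivery' holds; signage compliance review 357 days ago vs limit 540 → met
Not met: 2 of 9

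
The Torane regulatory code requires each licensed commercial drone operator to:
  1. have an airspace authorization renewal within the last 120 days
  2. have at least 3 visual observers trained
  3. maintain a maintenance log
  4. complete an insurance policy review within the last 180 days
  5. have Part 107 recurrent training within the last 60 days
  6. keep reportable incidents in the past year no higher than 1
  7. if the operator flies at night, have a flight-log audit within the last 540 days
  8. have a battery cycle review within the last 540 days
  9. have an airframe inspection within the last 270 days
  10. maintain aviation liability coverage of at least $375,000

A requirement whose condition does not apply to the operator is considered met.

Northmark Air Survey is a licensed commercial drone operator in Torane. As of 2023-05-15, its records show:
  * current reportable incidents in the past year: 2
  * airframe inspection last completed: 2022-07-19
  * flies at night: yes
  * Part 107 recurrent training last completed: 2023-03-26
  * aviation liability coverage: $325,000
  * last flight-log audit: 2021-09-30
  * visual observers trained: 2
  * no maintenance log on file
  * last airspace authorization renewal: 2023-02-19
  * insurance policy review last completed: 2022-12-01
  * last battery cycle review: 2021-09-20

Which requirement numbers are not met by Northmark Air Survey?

1. airspace authorization renewal 85 days ago vs limit 120 → met
2. visual observers trained 2 < 3 → not met
3. maintenance log absent → not met
4. insurance policy review 165 days ago vs limit 180 → met
5. Part 107 recurrent training 50 days ago vs limit 60 → met
6. reportable incidents in the past year 2 > 1 → not met
7. condition 'flies at night' holds; flight-log audit 592 days ago vs limit 540 → not met
8. battery cycle review 602 days ago vs limit 540 → not met
9. airframe inspection 300 days ago vs limit 270 → not met
10. aviation liability coverage $325,000 < $375,000 → not met
Not met: 2, 3, 6, 7, 8, 9, 10

2, 3, 6, 7, 8, 9, 10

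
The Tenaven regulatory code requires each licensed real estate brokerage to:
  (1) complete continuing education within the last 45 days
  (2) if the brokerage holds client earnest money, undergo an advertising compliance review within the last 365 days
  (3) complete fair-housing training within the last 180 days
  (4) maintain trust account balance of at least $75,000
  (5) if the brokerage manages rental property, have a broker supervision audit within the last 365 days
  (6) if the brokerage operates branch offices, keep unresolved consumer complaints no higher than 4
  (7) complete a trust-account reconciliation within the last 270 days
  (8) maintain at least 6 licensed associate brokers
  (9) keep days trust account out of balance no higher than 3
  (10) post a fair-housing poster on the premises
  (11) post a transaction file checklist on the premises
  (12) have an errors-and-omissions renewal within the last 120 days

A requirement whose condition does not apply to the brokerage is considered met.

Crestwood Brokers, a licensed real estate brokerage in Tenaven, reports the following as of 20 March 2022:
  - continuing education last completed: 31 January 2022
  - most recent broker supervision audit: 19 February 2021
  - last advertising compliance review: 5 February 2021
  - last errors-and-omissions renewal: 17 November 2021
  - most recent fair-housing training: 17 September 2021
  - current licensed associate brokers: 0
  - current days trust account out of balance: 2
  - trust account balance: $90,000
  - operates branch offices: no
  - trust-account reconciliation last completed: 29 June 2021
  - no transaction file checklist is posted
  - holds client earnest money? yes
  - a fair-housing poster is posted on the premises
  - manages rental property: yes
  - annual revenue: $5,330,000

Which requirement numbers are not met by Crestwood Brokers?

1. continuing education 48 days ago vs limit 45 → not met
2. condition 'holds client earnest money' holds; advertising compliance review 408 days ago vs limit 365 → not met
3. fair-housing training 184 days ago vs limit 180 → not met
4. trust account balance $90,000 ≥ $75,000 → met
5. condition 'manages rental property' holds; broker supervision audit 394 days ago vs limit 365 → not met
6. condition 'operates branch offices' does not hold → requirement n/a → met
7. trust-account reconciliation 264 days ago vs limit 270 → met
8. licensed associate brokers 0 < 6 → not met
9. days trust account out of balance 2 ≤ 3 → met
10. fair-housing poster present → met
11. transaction file checklist absent → not met
12. errors-and-omissions renewal 123 days ago vs limit 120 → not met
Not met: 1, 2, 3, 5, 8, 11, 12

1, 2, 3, 5, 8, 11, 12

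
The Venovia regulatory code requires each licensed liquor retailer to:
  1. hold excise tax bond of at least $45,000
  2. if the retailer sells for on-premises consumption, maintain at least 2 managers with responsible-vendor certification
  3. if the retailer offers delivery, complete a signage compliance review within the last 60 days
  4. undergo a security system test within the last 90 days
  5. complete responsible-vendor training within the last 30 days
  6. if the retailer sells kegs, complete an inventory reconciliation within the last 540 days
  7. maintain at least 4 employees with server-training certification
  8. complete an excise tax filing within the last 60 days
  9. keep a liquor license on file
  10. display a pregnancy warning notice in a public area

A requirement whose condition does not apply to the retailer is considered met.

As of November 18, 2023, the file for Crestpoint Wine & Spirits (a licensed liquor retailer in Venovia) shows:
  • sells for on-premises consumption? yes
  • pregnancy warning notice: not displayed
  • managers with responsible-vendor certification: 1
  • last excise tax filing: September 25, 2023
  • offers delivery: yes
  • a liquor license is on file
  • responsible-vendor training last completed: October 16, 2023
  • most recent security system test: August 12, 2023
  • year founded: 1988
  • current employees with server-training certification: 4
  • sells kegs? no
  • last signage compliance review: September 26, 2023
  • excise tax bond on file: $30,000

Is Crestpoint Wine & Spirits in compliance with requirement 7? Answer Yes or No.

7. employees with server-training certification 4 ≥ 4 → met

Yes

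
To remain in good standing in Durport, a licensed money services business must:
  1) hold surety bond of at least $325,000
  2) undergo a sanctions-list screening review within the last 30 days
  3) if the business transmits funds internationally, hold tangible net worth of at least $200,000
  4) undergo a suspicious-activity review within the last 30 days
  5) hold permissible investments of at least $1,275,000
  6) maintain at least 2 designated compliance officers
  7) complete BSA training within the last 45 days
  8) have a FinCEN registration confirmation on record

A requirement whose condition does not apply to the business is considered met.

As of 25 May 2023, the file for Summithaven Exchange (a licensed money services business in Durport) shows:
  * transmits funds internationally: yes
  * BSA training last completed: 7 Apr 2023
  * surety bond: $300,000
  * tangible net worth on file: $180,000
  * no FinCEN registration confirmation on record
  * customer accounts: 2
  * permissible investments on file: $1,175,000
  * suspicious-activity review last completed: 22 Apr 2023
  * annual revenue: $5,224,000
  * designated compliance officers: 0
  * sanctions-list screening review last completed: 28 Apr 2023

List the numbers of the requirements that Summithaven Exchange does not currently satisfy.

1. surety bond $300,000 < $325,000 → not met
2. sanctions-list screening review 27 days ago vs limit 30 → met
3. condition 'transmits funds internationally' holds; tangible net worth $180,000 < $200,000 → not met
4. suspicious-activity review 33 days ago vs limit 30 → not met
5. permissible investments $1,175,000 < $1,275,000 → not met
6. designated compliance officers 0 < 2 → not met
7. BSA training 48 days ago vs limit 45 → not met
8. FinCEN registration confirmation absent → not met
Not met: 1, 3, 4, 5, 6, 7, 8

1, 3, 4, 5, 6, 7, 8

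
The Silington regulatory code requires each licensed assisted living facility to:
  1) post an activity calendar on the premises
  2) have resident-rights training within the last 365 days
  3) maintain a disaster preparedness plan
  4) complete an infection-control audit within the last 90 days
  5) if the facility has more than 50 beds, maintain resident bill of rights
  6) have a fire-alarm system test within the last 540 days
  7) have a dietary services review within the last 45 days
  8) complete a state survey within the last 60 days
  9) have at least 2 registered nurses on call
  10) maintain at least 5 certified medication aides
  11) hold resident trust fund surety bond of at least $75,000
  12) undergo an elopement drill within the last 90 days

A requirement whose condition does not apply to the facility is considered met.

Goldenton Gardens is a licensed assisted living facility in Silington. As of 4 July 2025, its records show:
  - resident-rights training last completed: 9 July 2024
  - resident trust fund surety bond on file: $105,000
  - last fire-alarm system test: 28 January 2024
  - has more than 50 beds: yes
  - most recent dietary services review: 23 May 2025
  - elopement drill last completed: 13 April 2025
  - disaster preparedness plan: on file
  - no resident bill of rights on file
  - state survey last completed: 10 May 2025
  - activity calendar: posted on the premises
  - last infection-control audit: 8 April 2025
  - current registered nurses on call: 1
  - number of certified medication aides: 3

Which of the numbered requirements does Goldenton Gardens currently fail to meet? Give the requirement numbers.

1. activity calendar present → met
2. resident-rights training 360 days ago vs limit 365 → met
3. disaster preparedness plan present → met
4. infection-control audit 87 days ago vs limit 90 → met
5. condition 'has more than 50 beds' holds; resident bill of rights absent → not met
6. fire-alarm system test 523 days ago vs limit 540 → met
7. dietary services review 42 days ago vs limit 45 → met
8. state survey 55 days ago vs limit 60 → met
9. registered nurses on call 1 < 2 → not met
10. certified medication aides 3 < 5 → not met
11. resident trust fund surety bond $105,000 ≥ $75,000 → met
12. elopement drill 82 days ago vs limit 90 → met
Not met: 5, 9, 10

5, 9, 10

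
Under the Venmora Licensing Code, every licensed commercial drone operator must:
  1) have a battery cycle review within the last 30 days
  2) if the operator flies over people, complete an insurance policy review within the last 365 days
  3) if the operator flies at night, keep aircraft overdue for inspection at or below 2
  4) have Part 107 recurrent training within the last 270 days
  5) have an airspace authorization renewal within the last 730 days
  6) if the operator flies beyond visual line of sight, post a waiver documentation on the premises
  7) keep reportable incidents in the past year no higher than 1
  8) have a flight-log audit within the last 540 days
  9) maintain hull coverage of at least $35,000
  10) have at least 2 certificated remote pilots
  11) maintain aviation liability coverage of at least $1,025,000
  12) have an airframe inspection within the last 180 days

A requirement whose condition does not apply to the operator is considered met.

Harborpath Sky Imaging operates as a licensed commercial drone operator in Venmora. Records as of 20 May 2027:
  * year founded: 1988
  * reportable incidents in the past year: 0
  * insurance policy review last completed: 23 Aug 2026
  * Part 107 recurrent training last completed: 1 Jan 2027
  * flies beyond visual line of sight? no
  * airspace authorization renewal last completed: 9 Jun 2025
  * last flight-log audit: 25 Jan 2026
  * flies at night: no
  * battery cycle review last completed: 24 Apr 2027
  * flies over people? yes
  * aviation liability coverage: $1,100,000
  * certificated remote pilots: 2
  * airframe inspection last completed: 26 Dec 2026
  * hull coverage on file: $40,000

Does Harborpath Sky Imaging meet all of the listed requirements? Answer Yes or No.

1. battery cycle review 26 days ago vs limit 30 → met
2. condition 'flies over people' holds; insurance policy review 270 days ago vs limit 365 → met
3. condition 'flies at night' does not hold → requirement n/a → met
4. Part 107 recurrent training 139 days ago vs limit 270 → met
5. airspace authorization renewal 710 days ago vs limit 730 → met
6. condition 'flies beyond visual line of sight' does not hold → requirement n/a → met
7. reportable incidents in the past year 0 ≤ 1 → met
8. flight-log audit 480 days ago vs limit 540 → met
9. hull coverage $40,000 ≥ $35,000 → met
10. certificated remote pilots 2 ≥ 2 → met
11. aviation liability coverage $1,100,000 ≥ $1,025,000 → met
12. airframe inspection 145 days ago vs limit 180 → met
All met.

Yes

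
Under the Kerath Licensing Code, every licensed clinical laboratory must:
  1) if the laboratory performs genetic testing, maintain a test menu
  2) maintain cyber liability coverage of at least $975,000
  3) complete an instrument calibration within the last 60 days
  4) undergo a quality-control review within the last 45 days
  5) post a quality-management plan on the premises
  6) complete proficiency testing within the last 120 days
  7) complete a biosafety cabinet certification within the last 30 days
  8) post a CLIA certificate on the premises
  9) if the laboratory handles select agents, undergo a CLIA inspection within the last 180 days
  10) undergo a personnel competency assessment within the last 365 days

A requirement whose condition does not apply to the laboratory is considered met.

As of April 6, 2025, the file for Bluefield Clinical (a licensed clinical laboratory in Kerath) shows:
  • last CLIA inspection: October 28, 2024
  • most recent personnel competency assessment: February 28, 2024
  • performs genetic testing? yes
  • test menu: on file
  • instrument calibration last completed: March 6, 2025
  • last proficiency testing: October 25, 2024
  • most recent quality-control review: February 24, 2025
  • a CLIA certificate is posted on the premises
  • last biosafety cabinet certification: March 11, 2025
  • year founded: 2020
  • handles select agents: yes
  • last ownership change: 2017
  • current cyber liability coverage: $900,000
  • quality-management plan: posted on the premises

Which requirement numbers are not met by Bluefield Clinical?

1. condition 'performs genetic testing' holds; test menu present → met
2. cyber liability coverage $900,000 < $975,000 → not met
3. instrument calibration 31 days ago vs limit 60 → met
4. quality-control review 41 days ago vs limit 45 → met
5. quality-management plan present → met
6. proficiency testing 163 days ago vs limit 120 → not met
7. biosafety cabinet certification 26 days ago vs limit 30 → met
8. CLIA certificate present → met
9. condition 'handles select agents' holds; CLIA inspection 160 days ago vs limit 180 → met
10. personnel competency assessment 403 days ago vs limit 365 → not met
Not met: 2, 6, 10

2, 6, 10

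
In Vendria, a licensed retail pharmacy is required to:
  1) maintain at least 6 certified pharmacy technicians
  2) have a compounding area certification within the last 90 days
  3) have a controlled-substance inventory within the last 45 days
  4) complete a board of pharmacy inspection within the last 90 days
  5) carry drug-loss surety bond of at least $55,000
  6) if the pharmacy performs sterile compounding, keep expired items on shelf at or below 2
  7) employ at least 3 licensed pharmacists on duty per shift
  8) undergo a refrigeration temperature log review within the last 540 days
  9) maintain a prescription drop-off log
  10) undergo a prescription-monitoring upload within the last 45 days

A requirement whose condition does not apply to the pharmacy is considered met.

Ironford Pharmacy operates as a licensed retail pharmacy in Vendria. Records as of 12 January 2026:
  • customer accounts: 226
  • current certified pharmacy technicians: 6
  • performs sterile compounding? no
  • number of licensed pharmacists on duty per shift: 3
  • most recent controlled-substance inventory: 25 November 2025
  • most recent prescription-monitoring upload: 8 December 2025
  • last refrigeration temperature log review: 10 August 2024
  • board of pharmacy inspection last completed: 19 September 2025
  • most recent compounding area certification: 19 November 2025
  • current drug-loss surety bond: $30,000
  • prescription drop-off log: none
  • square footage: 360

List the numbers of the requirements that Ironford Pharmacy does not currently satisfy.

1. certified pharmacy technicians 6 ≥ 6 → met
2. compounding area certification 54 days ago vs limit 90 → met
3. controlled-substance inventory 48 days ago vs limit 45 → not met
4. board of pharmacy inspection 115 days ago vs limit 90 → not met
5. drug-loss surety bond $30,000 < $55,000 → not met
6. condition 'performs sterile compounding' does not hold → requirement n/a → met
7. licensed pharmacists on duty per shift 3 ≥ 3 → met
8. refrigeration temperature log review 520 days ago vs limit 540 → met
9. prescription drop-off log absent → not met
10. prescription-monitoring upload 35 days ago vs limit 45 → met
Not met: 3, 4, 5, 9

3, 4, 5, 9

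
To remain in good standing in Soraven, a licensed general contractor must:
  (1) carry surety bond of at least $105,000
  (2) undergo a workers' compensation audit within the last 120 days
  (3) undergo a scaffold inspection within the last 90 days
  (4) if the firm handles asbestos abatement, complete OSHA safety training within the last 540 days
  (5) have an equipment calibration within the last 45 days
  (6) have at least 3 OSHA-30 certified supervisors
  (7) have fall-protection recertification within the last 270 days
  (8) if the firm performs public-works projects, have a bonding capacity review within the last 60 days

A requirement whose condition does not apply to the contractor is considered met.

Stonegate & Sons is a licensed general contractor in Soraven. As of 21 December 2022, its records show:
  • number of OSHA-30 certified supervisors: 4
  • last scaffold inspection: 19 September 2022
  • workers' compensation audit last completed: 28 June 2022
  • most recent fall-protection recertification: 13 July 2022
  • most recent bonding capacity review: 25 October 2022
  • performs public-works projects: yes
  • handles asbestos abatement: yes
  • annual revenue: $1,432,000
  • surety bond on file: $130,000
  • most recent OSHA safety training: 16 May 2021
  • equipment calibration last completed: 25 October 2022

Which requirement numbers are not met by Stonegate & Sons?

2, 3, 4, 5

1. surety bond $130,000 ≥ $105,000 → met
2. workers' compensation audit 176 days ago vs limit 120 → not met
3. scaffold inspection 93 days ago vs limit 90 → not met
4. condition 'handles asbestos abatement' holds; OSHA safety training 584 days ago vs limit 540 → not met
5. equipment calibration 57 days ago vs limit 45 → not met
6. OSHA-30 certified supervisors 4 ≥ 3 → met
7. fall-protection recertification 161 days ago vs limit 270 → met
8. condition 'performs public-works projects' holds; bonding capacity review 57 days ago vs limit 60 → met
Not met: 2, 3, 4, 5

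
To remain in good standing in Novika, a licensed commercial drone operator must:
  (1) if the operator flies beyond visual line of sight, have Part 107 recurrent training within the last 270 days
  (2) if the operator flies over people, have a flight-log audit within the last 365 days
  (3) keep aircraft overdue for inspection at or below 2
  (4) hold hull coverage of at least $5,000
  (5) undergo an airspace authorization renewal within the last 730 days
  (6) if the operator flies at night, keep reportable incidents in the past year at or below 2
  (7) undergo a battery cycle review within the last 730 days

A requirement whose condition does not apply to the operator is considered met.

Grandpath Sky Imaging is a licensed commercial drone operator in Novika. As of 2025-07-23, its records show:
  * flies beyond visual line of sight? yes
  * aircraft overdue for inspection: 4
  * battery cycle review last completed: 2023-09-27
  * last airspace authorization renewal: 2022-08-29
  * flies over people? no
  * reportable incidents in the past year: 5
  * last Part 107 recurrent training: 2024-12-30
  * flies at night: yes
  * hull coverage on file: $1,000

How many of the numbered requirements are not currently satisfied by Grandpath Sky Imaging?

4

1. condition 'flies beyond visual line of sight' holds; Part 107 recurrent training 205 days ago vs limit 270 → met
2. condition 'flies over people' does not hold → requirement n/a → met
3. aircraft overdue for inspection 4 > 2 → not met
4. hull coverage $1,000 < $5,000 → not met
5. airspace authorization renewal 1059 days ago vs limit 730 → not met
6. condition 'flies at night' holds; reportable incidents in the past year 5 > 2 → not met
7. battery cycle review 665 days ago vs limit 730 → met
Not met: 4 of 7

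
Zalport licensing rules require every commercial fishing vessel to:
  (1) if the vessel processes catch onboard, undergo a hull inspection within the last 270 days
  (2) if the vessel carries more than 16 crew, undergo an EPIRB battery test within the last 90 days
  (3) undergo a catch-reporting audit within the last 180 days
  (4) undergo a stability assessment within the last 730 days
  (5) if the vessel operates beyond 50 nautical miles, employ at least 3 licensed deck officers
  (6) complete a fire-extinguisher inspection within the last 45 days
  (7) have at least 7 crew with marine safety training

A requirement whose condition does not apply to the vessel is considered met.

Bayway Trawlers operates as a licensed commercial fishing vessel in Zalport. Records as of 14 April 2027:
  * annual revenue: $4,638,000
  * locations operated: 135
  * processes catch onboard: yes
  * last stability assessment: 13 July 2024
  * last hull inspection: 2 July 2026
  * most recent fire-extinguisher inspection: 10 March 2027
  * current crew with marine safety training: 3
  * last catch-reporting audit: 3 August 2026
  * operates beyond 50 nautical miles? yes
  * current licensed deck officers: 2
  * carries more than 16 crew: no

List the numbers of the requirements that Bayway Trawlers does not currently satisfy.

1, 3, 4, 5, 7

1. condition 'processes catch onboard' holds; hull inspection 286 days ago vs limit 270 → not met
2. condition 'carries more than 16 crew' does not hold → requirement n/a → met
3. catch-reporting audit 254 days ago vs limit 180 → not met
4. stability assessment 1005 days ago vs limit 730 → not met
5. condition 'operates beyond 50 nautical miles' holds; licensed deck officers 2 < 3 → not met
6. fire-extinguisher inspection 35 days ago vs limit 45 → met
7. crew with marine safety training 3 < 7 → not met
Not met: 1, 3, 4, 5, 7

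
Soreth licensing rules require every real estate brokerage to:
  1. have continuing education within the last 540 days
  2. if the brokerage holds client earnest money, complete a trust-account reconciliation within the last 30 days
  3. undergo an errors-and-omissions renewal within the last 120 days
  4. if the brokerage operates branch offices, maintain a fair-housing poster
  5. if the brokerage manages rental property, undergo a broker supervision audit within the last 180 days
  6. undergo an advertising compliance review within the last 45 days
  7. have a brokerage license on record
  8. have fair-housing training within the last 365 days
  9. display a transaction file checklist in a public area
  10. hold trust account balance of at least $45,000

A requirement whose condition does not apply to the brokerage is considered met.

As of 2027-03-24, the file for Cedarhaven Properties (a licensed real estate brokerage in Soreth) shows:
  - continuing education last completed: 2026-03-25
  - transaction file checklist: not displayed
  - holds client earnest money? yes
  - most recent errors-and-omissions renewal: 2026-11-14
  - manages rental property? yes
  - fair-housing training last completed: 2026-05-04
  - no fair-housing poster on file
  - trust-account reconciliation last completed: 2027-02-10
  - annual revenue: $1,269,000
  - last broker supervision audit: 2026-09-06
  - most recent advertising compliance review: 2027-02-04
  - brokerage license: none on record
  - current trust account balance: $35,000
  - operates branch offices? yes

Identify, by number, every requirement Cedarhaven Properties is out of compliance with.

2, 3, 4, 5, 6, 7, 9, 10

1. continuing education 364 days ago vs limit 540 → met
2. condition 'holds client earnest money' holds; trust-account reconciliation 42 days ago vs limit 30 → not met
3. errors-and-omissions renewal 130 days ago vs limit 120 → not met
4. condition 'operates branch offices' holds; fair-housing poster absent → not met
5. condition 'manages rental property' holds; broker supervision audit 199 days ago vs limit 180 → not met
6. advertising compliance review 48 days ago vs limit 45 → not met
7. brokerage license absent → not met
8. fair-housing training 324 days ago vs limit 365 → met
9. transaction file checklist absent → not met
10. trust account balance $35,000 < $45,000 → not met
Not met: 2, 3, 4, 5, 6, 7, 9, 10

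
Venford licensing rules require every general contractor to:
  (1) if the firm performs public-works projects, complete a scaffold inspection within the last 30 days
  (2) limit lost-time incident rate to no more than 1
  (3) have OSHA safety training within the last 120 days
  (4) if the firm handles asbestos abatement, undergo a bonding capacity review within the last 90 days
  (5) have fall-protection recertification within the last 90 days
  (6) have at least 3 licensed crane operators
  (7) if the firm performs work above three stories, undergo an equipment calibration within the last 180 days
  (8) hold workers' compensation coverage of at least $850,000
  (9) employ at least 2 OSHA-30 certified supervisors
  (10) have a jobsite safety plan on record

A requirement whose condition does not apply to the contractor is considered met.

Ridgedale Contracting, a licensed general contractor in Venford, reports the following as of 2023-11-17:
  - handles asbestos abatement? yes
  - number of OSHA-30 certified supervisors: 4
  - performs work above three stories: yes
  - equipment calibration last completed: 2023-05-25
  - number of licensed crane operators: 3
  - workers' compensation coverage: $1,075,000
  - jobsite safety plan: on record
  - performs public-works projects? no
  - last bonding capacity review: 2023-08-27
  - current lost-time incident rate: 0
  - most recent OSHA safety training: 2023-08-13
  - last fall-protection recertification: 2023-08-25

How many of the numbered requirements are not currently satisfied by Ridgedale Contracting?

1. condition 'performs public-works projects' does not hold → requirement n/a → met
2. lost-time incident rate 0 ≤ 1 → met
3. OSHA safety training 96 days ago vs limit 120 → met
4. condition 'handles asbestos abatement' holds; bonding capacity review 82 days ago vs limit 90 → met
5. fall-protection recertification 84 days ago vs limit 90 → met
6. licensed crane operators 3 ≥ 3 → met
7. condition 'performs work above three stories' holds; equipment calibration 176 days ago vs limit 180 → met
8. workers' compensation coverage $1,075,000 ≥ $850,000 → met
9. OSHA-30 certified supervisors 4 ≥ 2 → met
10. jobsite safety plan present → met
Not met: 0 of 10

0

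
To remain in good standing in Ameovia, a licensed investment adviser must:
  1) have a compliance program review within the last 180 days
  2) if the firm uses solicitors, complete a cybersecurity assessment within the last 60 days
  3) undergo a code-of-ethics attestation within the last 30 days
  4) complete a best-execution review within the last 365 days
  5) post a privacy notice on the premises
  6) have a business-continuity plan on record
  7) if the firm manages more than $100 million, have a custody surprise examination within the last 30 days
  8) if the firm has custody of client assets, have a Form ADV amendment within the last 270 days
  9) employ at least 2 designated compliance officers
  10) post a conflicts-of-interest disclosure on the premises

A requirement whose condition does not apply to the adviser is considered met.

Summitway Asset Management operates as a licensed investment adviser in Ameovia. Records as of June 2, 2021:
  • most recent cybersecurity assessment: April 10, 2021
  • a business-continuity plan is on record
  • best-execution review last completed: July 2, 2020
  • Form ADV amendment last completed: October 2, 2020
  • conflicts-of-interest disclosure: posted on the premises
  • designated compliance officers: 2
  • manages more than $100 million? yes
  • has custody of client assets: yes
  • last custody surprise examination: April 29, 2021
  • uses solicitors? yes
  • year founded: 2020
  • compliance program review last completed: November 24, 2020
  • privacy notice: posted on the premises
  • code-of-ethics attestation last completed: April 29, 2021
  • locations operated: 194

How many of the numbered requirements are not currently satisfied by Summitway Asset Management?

1. compliance program review 190 days ago vs limit 180 → not met
2. condition 'uses solicitors' holds; cybersecurity assessment 53 days ago vs limit 60 → met
3. code-of-ethics attestation 34 days ago vs limit 30 → not met
4. best-execution review 335 days ago vs limit 365 → met
5. privacy notice present → met
6. business-continuity plan present → met
7. condition 'manages more than $100 million' holds; custody surprise examination 34 days ago vs limit 30 → not met
8. condition 'has custody of client assets' holds; Form ADV amendment 243 days ago vs limit 270 → met
9. designated compliance officers 2 ≥ 2 → met
10. conflicts-of-interest disclosure present → met
Not met: 3 of 10

3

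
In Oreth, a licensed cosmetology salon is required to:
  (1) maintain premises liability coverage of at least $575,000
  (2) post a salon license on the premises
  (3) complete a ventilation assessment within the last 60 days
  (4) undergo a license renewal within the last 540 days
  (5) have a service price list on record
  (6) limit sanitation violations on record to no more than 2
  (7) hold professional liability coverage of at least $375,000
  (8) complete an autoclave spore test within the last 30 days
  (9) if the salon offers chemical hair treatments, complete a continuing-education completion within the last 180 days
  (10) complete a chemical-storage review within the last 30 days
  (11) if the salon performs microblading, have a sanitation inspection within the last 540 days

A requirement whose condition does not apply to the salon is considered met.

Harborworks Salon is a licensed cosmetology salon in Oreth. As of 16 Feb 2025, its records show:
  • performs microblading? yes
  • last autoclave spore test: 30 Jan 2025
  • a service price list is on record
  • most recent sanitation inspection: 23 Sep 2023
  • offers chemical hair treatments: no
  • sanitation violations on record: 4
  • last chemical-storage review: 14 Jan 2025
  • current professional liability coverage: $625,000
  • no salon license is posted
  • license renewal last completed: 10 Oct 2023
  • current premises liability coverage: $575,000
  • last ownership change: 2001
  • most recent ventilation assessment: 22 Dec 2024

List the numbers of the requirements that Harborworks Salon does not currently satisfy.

1. premises liability coverage $575,000 ≥ $575,000 → met
2. salon license absent → not met
3. ventilation assessment 56 days ago vs limit 60 → met
4. license renewal 495 days ago vs limit 540 → met
5. service price list present → met
6. sanitation violations on record 4 > 2 → not met
7. professional liability coverage $625,000 ≥ $375,000 → met
8. autoclave spore test 17 days ago vs limit 30 → met
9. condition 'offers chemical hair treatments' does not hold → requirement n/a → met
10. chemical-storage review 33 days ago vs limit 30 → not met
11. condition 'performs microblading' holds; sanitation inspection 512 days ago vs limit 540 → met
Not met: 2, 6, 10

2, 6, 10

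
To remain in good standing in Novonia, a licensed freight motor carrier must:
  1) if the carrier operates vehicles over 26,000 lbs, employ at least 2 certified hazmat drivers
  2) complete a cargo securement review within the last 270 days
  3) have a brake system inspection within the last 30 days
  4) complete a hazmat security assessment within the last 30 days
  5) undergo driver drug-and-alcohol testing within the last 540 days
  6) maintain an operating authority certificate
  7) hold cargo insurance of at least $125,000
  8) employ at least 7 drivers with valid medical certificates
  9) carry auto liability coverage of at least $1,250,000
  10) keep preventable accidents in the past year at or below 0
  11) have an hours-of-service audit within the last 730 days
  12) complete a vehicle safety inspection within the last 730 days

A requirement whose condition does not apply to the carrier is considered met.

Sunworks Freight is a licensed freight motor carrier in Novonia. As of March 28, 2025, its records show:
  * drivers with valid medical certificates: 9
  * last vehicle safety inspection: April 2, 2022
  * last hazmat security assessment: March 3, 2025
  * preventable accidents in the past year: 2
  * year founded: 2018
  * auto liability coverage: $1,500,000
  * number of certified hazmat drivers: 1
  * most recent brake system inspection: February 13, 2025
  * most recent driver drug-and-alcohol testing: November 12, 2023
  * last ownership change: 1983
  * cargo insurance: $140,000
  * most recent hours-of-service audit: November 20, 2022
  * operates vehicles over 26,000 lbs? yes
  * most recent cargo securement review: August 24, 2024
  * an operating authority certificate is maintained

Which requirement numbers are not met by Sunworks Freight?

1. condition 'operates vehicles over 26,000 lbs' holds; certified hazmat drivers 1 < 2 → not met
2. cargo securement review 216 days ago vs limit 270 → met
3. brake system inspection 43 days ago vs limit 30 → not met
4. hazmat security assessment 25 days ago vs limit 30 → met
5. driver drug-and-alcohol testing 502 days ago vs limit 540 → met
6. operating authority certificate present → met
7. cargo insurance $140,000 ≥ $125,000 → met
8. drivers with valid medical certificates 9 ≥ 7 → met
9. auto liability coverage $1,500,000 ≥ $1,250,000 → met
10. preventable accidents in the past year 2 > 0 → not met
11. hours-of-service audit 859 days ago vs limit 730 → not met
12. vehicle safety inspection 1091 days ago vs limit 730 → not met
Not met: 1, 3, 10, 11, 12

1, 3, 10, 11, 12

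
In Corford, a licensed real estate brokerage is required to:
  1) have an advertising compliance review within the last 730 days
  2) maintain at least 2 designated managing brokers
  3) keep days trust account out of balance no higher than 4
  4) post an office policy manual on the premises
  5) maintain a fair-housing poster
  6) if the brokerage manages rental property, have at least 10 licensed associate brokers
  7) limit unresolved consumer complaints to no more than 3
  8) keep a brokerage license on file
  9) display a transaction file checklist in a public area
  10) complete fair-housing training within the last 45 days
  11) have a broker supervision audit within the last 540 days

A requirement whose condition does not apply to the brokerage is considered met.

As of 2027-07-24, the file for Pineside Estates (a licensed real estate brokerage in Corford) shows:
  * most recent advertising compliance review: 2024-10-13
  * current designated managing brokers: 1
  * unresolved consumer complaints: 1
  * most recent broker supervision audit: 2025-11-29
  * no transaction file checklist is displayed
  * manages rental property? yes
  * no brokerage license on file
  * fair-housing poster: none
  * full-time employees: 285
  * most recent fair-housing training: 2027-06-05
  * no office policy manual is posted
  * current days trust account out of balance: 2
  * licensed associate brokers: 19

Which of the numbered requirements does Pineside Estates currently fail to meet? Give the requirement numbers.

1, 2, 4, 5, 8, 9, 10, 11

1. advertising compliance review 1014 days ago vs limit 730 → not met
2. designated managing brokers 1 < 2 → not met
3. days trust account out of balance 2 ≤ 4 → met
4. office policy manual absent → not met
5. fair-housing poster absent → not met
6. condition 'manages rental property' holds; licensed associate brokers 19 ≥ 10 → met
7. unresolved consumer complaints 1 ≤ 3 → met
8. brokerage license absent → not met
9. transaction file checklist absent → not met
10. fair-housing training 49 days ago vs limit 45 → not met
11. broker supervision audit 602 days ago vs limit 540 → not met
Not met: 1, 2, 4, 5, 8, 9, 10, 11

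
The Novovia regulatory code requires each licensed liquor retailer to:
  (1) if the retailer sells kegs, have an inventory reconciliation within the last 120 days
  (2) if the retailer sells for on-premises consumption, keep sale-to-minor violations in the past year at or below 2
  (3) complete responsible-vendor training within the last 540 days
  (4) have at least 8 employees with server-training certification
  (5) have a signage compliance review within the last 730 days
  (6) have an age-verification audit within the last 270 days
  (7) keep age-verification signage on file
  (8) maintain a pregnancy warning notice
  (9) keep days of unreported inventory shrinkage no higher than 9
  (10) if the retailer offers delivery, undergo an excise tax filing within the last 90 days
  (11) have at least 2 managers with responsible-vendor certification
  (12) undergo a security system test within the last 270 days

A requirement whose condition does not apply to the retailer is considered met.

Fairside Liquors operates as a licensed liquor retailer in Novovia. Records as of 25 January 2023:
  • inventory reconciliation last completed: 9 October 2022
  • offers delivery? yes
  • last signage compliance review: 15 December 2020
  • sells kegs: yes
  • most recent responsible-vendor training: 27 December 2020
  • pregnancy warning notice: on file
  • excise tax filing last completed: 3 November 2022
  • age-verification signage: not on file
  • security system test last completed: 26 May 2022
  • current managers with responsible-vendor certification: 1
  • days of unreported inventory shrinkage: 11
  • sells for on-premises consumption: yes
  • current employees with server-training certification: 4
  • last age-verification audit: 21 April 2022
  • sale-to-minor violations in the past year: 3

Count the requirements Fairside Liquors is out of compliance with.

8

1. condition 'sells kegs' holds; inventory reconciliation 108 days ago vs limit 120 → met
2. condition 'sells for on-premises consumption' holds; sale-to-minor violations in the past year 3 > 2 → not met
3. responsible-vendor training 759 days ago vs limit 540 → not met
4. employees with server-training certification 4 < 8 → not met
5. signage compliance review 771 days ago vs limit 730 → not met
6. age-verification audit 279 days ago vs limit 270 → not met
7. age-verification signage absent → not met
8. pregnancy warning notice present → met
9. days of unreported inventory shrinkage 11 > 9 → not met
10. condition 'offers delivery' holds; excise tax filing 83 days ago vs limit 90 → met
11. managers with responsible-vendor certification 1 < 2 → not met
12. security system test 244 days ago vs limit 270 → met
Not met: 8 of 12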